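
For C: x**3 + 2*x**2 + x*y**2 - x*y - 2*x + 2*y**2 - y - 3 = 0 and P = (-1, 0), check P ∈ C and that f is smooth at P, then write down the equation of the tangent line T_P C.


Tangent line at P: -3*x - 3 = 0.

Step 1: f(-1, 0) = 0, so P lies on C.
Step 2: partial derivatives
  f_x(x, y) = 3*x**2 + 4*x + y**2 - y - 2, f_y(x, y) = 2*x*y - x + 4*y - 1.
  f_x(P) = -3, f_y(P) = 0 (gradient nonzero, so P is smooth).
Step 3: tangent line at P: -3·(x − -1) + 0·(y − 0) = 0.
Expanding: -3*x - 3 = 0.


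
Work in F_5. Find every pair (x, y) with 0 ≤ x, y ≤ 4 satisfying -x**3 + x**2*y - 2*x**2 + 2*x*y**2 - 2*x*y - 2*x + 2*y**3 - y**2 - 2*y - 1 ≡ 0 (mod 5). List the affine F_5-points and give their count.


Affine F_5-points: {(3, 3), (3, 4), (4, 0), (4, 1), (4, 3)}; count = 5.

For each of the 25 pairs (x, y) ∈ F_5², evaluate f(x, y) mod 5. Record the zeros.
  x = 0: [0↦4, 1↦3, 2↦2, 3↦3, 4↦3]  zeros at y ∈ ∅
  x = 1: [0↦4, 1↦4, 2↦3, 3↦3, 4↦1]  zeros at y ∈ ∅
  x = 2: [0↦4, 1↦2, 2↦3, 3↦4, 4↦2]  zeros at y ∈ ∅
  x = 3: [0↦3, 1↦1, 2↦1, 3↦0, 4↦0]  zeros at y ∈ {3, 4}
  x = 4: [0↦0, 1↦0, 2↦1, 3↦0, 4↦4]  zeros at y ∈ {0, 1, 3}
Collecting zeros: affine points = {(3, 3), (3, 4), (4, 0), (4, 1), (4, 3)}.
Total count |C(F_5)_aff| = 5.


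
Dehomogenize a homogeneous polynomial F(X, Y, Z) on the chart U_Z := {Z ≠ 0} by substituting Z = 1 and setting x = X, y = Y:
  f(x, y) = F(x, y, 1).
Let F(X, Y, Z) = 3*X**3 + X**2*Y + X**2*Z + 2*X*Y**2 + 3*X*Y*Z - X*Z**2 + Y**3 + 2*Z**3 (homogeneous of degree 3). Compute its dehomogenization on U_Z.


f(x, y) = 3*x**3 + x**2*y + x**2 + 2*x*y**2 + 3*x*y - x + y**3 + 2

On U_Z we set Z = 1. Each monomial c·X^i·Y^j·Z^k in F becomes c·x^i·y^j·1^k = c·x^i·y^j.
Substituting Z = 1: F(X, Y, 1) = 3*x**3 + x**2*y + x**2 + 2*x*y**2 + 3*x*y - x + y**3 + 2.
Note: deg(f) ≤ deg(F) = 3; strict inequality happens when F is divisible by Z (lost terms).


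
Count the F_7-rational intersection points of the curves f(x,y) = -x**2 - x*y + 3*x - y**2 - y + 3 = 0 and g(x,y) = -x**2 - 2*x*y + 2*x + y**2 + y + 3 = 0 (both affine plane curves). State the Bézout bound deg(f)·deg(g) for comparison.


Common zeros: {(2, 6), (3, 5)}; count = 2; Bézout bound = 4.

deg(f) = 2, deg(g) = 2, so Bézout bound = 4.
Scan x ∈ F_7. For each x, list the y ∈ F_7 with f(x, y) ≡ 0 and those with g(x, y) ≡ 0 (mod 7); the common zeros in that column are the intersection.
  x = 0: f ≡ 0 at y ∈ ∅; g ≡ 0 at y ∈ ∅; common: ∅.
  x = 1: f ≡ 0 at y ∈ ∅; g ≡ 0 at y ∈ ∅; common: ∅.
  x = 2: f ≡ 0 at y ∈ {5, 6}; g ≡ 0 at y ∈ {4, 6}; common: {6}.
  x = 3: f ≡ 0 at y ∈ {5}; g ≡ 0 at y ∈ {0, 5}; common: {5}.
  x = 4: f ≡ 0 at y ∈ {1}; g ≡ 0 at y ∈ ∅; common: ∅.
  x = 5: f ≡ 0 at y ∈ {0, 1}; g ≡ 0 at y ∈ ∅; common: ∅.
  x = 6: f ≡ 0 at y ∈ ∅; g ≡ 0 at y ∈ {0, 4}; common: ∅.
Collecting: common zeros = {(2, 6), (3, 5)}, so the count is 2.
Comparison with the Bézout bound: 2 ≤ 4 = deg(f)·deg(g), as expected for curves with no common component (the affine F_7-count falls short of the bound because intersections may lie at infinity, over extension fields, or carry multiplicity).


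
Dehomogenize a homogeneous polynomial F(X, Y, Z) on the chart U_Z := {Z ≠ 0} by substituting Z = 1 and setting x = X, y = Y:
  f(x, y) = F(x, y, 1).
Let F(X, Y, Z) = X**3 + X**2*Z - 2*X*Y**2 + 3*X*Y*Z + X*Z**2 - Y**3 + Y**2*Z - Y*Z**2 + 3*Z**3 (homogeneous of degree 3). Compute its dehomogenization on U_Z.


f(x, y) = x**3 + x**2 - 2*x*y**2 + 3*x*y + x - y**3 + y**2 - y + 3

On U_Z we set Z = 1. Each monomial c·X^i·Y^j·Z^k in F becomes c·x^i·y^j·1^k = c·x^i·y^j.
Substituting Z = 1: F(X, Y, 1) = x**3 + x**2 - 2*x*y**2 + 3*x*y + x - y**3 + y**2 - y + 3.
Note: deg(f) ≤ deg(F) = 3; strict inequality happens when F is divisible by Z (lost terms).


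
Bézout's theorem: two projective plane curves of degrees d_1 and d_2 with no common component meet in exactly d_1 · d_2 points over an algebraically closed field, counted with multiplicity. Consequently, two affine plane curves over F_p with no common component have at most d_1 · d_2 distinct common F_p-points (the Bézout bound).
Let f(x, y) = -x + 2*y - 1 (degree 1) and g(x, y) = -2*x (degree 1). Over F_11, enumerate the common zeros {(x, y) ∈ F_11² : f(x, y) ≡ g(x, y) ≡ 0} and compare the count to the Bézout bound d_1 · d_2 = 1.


Common zeros: {(0, 6)}; count = 1; Bézout bound = 1.

deg(f) = 1, deg(g) = 1, so Bézout bound = 1.
Scan x ∈ F_11. For each x, list the y ∈ F_11 with f(x, y) ≡ 0 and those with g(x, y) ≡ 0 (mod 11); the common zeros in that column are the intersection.
  x = 0: f ≡ 0 at y ∈ {6}; g ≡ 0 at y ∈ {0, 1, 2, 3, 4, 5, 6, 7, 8, 9, 10}; common: {6}.
  x = 1: f ≡ 0 at y ∈ {1}; g ≡ 0 at y ∈ ∅; common: ∅.
  x = 2: f ≡ 0 at y ∈ {7}; g ≡ 0 at y ∈ ∅; common: ∅.
  x = 3: f ≡ 0 at y ∈ {2}; g ≡ 0 at y ∈ ∅; common: ∅.
  x = 4: f ≡ 0 at y ∈ {8}; g ≡ 0 at y ∈ ∅; common: ∅.
  x = 5: f ≡ 0 at y ∈ {3}; g ≡ 0 at y ∈ ∅; common: ∅.
  x = 6: f ≡ 0 at y ∈ {9}; g ≡ 0 at y ∈ ∅; common: ∅.
  x = 7: f ≡ 0 at y ∈ {4}; g ≡ 0 at y ∈ ∅; common: ∅.
  x = 8: f ≡ 0 at y ∈ {10}; g ≡ 0 at y ∈ ∅; common: ∅.
  x = 9: f ≡ 0 at y ∈ {5}; g ≡ 0 at y ∈ ∅; common: ∅.
  x = 10: f ≡ 0 at y ∈ {0}; g ≡ 0 at y ∈ ∅; common: ∅.
Collecting: common zeros = {(0, 6)}, so the count is 1.
Comparison with the Bézout bound: 1 ≤ 1 = deg(f)·deg(g), as expected for curves with no common component (the bound is attained).


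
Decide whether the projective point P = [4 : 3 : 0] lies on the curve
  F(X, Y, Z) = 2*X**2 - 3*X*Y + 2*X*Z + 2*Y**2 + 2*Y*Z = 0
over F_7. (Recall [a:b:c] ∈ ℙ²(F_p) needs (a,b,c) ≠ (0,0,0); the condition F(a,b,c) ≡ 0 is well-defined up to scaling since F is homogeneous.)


F(4,3,0) ≡ 0 (mod 7); P is on the curve.

Evaluate F(4, 3, 0) term-by-term (mod 7).
  2*X**2 ↦ 2·16·1·1 = 32
  -3*X*Y ↦ -3·4·3·1 = -36
  2*X*Z ↦ 2·4·1·0 = 0
  2*Y**2 ↦ 2·1·9·1 = 18
  2*Y*Z ↦ 2·1·3·0 = 0
Sum: F(4, 3, 0) = (32) + (-36) + (0) + (18) + (0) = 14.
Reducing mod 7: 14 ≡ 0 (mod 7).
Since F(a, b, c) ≡ 0 (mod 7), P lies on the curve.


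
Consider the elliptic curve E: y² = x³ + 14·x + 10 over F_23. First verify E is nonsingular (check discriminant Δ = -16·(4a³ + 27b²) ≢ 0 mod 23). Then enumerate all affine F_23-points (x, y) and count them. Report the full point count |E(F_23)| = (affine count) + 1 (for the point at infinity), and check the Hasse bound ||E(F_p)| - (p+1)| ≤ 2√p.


Affine points = {(1, 5), (1, 18), (2, 0), (8, 6), (8, 17), (10, 0), (11, 0), (14, 11), (14, 12), (16, 11), (16, 12), (17, 3), (17, 20), (22, 8), (22, 15)}; affine count = 15; |E(F_23)| = 16.

Discriminant check: Δ ∝ 4a³ + 27b² = 4·14³ + 27·10² = 4·2744 + 27·100 ≡ 14 (mod 23). Nonzero ⇒ E is nonsingular.
For each x ∈ F_23, compute rhs = x³ + 14·x + 10 mod 23, then count y ∈ F_23 with y² ≡ rhs.
  x = 0: rhs = 10, matching y values: none (0 points).
  x = 1: rhs = 2, matching y values: 5, 18 (2 points).
  x = 2: rhs = 0, matching y values: 0 (1 points).
  x = 3: rhs = 10, matching y values: none (0 points).
  x = 4: rhs = 15, matching y values: none (0 points).
  x = 5: rhs = 21, matching y values: none (0 points).
  x = 6: rhs = 11, matching y values: none (0 points).
  x = 7: rhs = 14, matching y values: none (0 points).
  x = 8: rhs = 13, matching y values: 6, 17 (2 points).
  x = 9: rhs = 14, matching y values: none (0 points).
  x = 10: rhs = 0, matching y values: 0 (1 points).
  x = 11: rhs = 0, matching y values: 0 (1 points).
  x = 12: rhs = 20, matching y values: none (0 points).
  x = 13: rhs = 20, matching y values: none (0 points).
  x = 14: rhs = 6, matching y values: 11, 12 (2 points).
  x = 15: rhs = 7, matching y values: none (0 points).
  x = 16: rhs = 6, matching y values: 11, 12 (2 points).
  x = 17: rhs = 9, matching y values: 3, 20 (2 points).
  x = 18: rhs = 22, matching y values: none (0 points).
  x = 19: rhs = 5, matching y values: none (0 points).
  x = 20: rhs = 10, matching y values: none (0 points).
  x = 21: rhs = 20, matching y values: none (0 points).
  x = 22: rhs = 18, matching y values: 8, 15 (2 points).
Total affine count: 15.
Full point count |E(F_23)| = 15 + 1 = 16.
Hasse bound: |16 − (23+1)| = |-8| = 8 ≤ 2√23 ≈ 9.5917 ✓.


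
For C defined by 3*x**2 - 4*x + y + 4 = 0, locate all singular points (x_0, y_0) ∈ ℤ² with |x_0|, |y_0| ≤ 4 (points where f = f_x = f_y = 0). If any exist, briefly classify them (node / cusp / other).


No singular points in the scanned grid; C is smooth there.

Compute partial derivatives:
  f_x = 6*x - 4.
  f_y = 1.
f_y = 1 is a nonzero constant, so f_y never vanishes: no point (x, y) can satisfy f = f_x = f_y = 0. In particular no (x, y) ∈ {−4, ..., 4}² is singular; the curve is smooth.


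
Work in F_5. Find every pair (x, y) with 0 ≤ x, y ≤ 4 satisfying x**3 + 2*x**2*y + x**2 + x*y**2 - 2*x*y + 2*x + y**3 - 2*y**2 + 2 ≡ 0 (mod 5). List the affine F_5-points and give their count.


Affine F_5-points: {(1, 2), (3, 2), (4, 0)}; count = 3.

For each of the 25 pairs (x, y) ∈ F_5², evaluate f(x, y) mod 5. Record the zeros.
  x = 0: [0↦2, 1↦1, 2↦2, 3↦1, 4↦4]  zeros at y ∈ ∅
  x = 1: [0↦1, 1↦1, 2↦0, 3↦4, 4↦4]  zeros at y ∈ {2}
  x = 2: [0↦3, 1↦3, 2↦4, 3↦2, 4↦3]  zeros at y ∈ ∅
  x = 3: [0↦4, 1↦3, 2↦0, 3↦1, 4↦2]  zeros at y ∈ {2}
  x = 4: [0↦0, 1↦2, 2↦4, 3↦2, 4↦2]  zeros at y ∈ {0}
Collecting zeros: affine points = {(1, 2), (3, 2), (4, 0)}.
Total count |C(F_5)_aff| = 3.


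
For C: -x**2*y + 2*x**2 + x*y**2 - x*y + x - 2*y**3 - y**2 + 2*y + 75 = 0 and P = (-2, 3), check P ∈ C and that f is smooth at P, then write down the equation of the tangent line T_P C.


Tangent line at P: 11*x - 72*y + 238 = 0.

Step 1: f(-2, 3) = 0, so P lies on C.
Step 2: partial derivatives
  f_x(x, y) = -2*x*y + 4*x + y**2 - y + 1, f_y(x, y) = -x**2 + 2*x*y - x - 6*y**2 - 2*y + 2.
  f_x(P) = 11, f_y(P) = -72 (gradient nonzero, so P is smooth).
Step 3: tangent line at P: 11·(x − -2) + -72·(y − 3) = 0.
Expanding: 11*x - 72*y + 238 = 0.


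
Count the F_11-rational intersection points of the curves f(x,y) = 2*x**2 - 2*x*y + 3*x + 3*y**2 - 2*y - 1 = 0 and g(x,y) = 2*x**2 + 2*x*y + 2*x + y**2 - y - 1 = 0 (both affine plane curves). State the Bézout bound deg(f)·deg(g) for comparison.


Common zeros: ∅; count = 0; Bézout bound = 4.

deg(f) = 2, deg(g) = 2, so Bézout bound = 4.
Scan x ∈ F_11. For each x, list the y ∈ F_11 with f(x, y) ≡ 0 and those with g(x, y) ≡ 0 (mod 11); the common zeros in that column are the intersection.
  x = 0: f ≡ 0 at y ∈ {1, 7}; g ≡ 0 at y ∈ {4, 8}; common: ∅.
  x = 1: f ≡ 0 at y ∈ {6, 10}; g ≡ 0 at y ∈ {5}; common: ∅.
  x = 2: f ≡ 0 at y ∈ {3, 10}; g ≡ 0 at y ∈ {0, 8}; common: ∅.
  x = 3: f ≡ 0 at y ∈ {2, 8}; g ≡ 0 at y ∈ ∅; common: ∅.
  x = 4: f ≡ 0 at y ∈ ∅; g ≡ 0 at y ∈ {5, 10}; common: ∅.
  x = 5: f ≡ 0 at y ∈ {1, 3}; g ≡ 0 at y ∈ ∅; common: ∅.
  x = 6: f ≡ 0 at y ∈ ∅; g ≡ 0 at y ∈ {4, 7}; common: ∅.
  x = 7: f ≡ 0 at y ∈ ∅; g ≡ 0 at y ∈ {10}; common: ∅.
  x = 8: f ≡ 0 at y ∈ ∅; g ≡ 0 at y ∈ {0, 7}; common: ∅.
  x = 9: f ≡ 0 at y ∈ {6, 8}; g ≡ 0 at y ∈ ∅; common: ∅.
  x = 10: f ≡ 0 at y ∈ ∅; g ≡ 0 at y ∈ ∅; common: ∅.
Collecting: common zeros = ∅, so the count is 0.
Comparison with the Bézout bound: 0 ≤ 4 = deg(f)·deg(g), as expected for curves with no common component (the affine F_11-count falls short of the bound because intersections may lie at infinity, over extension fields, or carry multiplicity).


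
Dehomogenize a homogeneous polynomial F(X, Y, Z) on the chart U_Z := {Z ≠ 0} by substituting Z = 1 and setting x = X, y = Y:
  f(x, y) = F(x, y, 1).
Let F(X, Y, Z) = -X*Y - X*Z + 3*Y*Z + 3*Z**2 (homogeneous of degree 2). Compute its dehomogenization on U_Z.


f(x, y) = -x*y - x + 3*y + 3

On U_Z we set Z = 1. Each monomial c·X^i·Y^j·Z^k in F becomes c·x^i·y^j·1^k = c·x^i·y^j.
Substituting Z = 1: F(X, Y, 1) = -x*y - x + 3*y + 3.
Note: deg(f) ≤ deg(F) = 2; strict inequality happens when F is divisible by Z (lost terms).


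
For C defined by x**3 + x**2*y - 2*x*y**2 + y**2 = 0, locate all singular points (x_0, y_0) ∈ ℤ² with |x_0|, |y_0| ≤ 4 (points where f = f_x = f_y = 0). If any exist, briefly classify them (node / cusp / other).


Singular points: {(0, 0)}; classification: cusp.

Compute partial derivatives:
  f_x = 3*x**2 + 2*x*y - 2*y**2.
  f_y = x**2 - 4*x*y + 2*y.
Scan x_0 ∈ {−4, ..., 4}. For each x_0, f_y(x_0, y) is a polynomial in y; find its integer roots y ∈ {−4, ..., 4}, then test f_x and f at those candidates.
  x = -4: f_y(-4, y) = 18*y + 16; no integer root y with |y| ≤ 4.
  x = -3: f_y(-3, y) = 14*y + 9; no integer root y with |y| ≤ 4.
  x = -2: f_y(-2, y) = 10*y + 4; no integer root y with |y| ≤ 4.
  x = -1: f_y(-1, y) = 6*y + 1; no integer root y with |y| ≤ 4.
  x = 0: f_y(0, y) = 2*y; vanishes at y ∈ {0}. (0, 0): f_x = 0, f = 0 — SINGULAR.
  x = 1: f_y(1, y) = 1 - 2*y; no integer root y with |y| ≤ 4.
  x = 2: f_y(2, y) = 4 - 6*y; no integer root y with |y| ≤ 4.
  x = 3: f_y(3, y) = 9 - 10*y; no integer root y with |y| ≤ 4.
  x = 4: f_y(4, y) = 16 - 14*y; no integer root y with |y| ≤ 4.
Only singular point on the grid: (0, 0).
Classify: substitute x = 0 + u, y = 0 + v and expand: f = u**3 + u**2*v - 2*u*v**2 + v**2.
No constant or linear terms (consistent with a singular point). Quadratic part: v**2. Cubic part: u**3 + u**2*v - 2*u*v**2.
The quadratic part v**2 is a perfect square, so there is a single (double) tangent line v = 0, i.e. y = 0. Restricting the cubic part to that line (v = 0) leaves u**3 ≠ 0, so f is not divisible by v and the branch is v² ≈ -u**3 to lowest order — this is a cusp.
Classification: cusp.


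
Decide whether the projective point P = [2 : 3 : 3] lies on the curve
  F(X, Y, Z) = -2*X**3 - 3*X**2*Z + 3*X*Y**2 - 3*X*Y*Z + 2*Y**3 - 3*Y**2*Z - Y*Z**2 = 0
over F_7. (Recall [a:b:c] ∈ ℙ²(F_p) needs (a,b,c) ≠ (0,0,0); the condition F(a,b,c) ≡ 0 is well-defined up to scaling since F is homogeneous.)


F(2,3,3) ≡ 6 (mod 7); P is NOT on the curve.

Evaluate F(2, 3, 3) term-by-term (mod 7).
  -2*X**3 ↦ -2·8·1·1 = -16
  -3*X**2*Z ↦ -3·4·1·3 = -36
  3*X*Y**2 ↦ 3·2·9·1 = 54
  -3*X*Y*Z ↦ -3·2·3·3 = -54
  2*Y**3 ↦ 2·1·27·1 = 54
  -3*Y**2*Z ↦ -3·1·9·3 = -81
  -Y*Z**2 ↦ -1·1·3·9 = -27
Sum: F(2, 3, 3) = (-16) + (-36) + (54) + (-54) + (54) + (-81) + (-27) = -106.
Reducing mod 7: -106 ≡ 6 (mod 7).
Since F(a, b, c) ≡ 6 ≠ 0 (mod 7), P does NOT lie on the curve.


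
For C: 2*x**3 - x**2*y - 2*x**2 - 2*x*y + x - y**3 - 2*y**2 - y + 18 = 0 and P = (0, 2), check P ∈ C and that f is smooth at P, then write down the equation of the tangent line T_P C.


Tangent line at P: -3*x - 21*y + 42 = 0.

Step 1: f(0, 2) = 0, so P lies on C.
Step 2: partial derivatives
  f_x(x, y) = 6*x**2 - 2*x*y - 4*x - 2*y + 1, f_y(x, y) = -x**2 - 2*x - 3*y**2 - 4*y - 1.
  f_x(P) = -3, f_y(P) = -21 (gradient nonzero, so P is smooth).
Step 3: tangent line at P: -3·(x − 0) + -21·(y − 2) = 0.
Expanding: -3*x - 21*y + 42 = 0.


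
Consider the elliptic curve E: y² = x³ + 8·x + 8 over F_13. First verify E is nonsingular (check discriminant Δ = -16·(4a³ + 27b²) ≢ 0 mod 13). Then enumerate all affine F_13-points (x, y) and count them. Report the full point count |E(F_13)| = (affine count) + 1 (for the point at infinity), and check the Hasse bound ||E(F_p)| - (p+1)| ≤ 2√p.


Affine points = {(1, 2), (1, 11), (4, 0), (5, 2), (5, 11), (6, 5), (6, 8), (7, 2), (7, 11), (8, 5), (8, 8), (9, 4), (9, 9), (10, 3), (10, 10), (11, 6), (11, 7), (12, 5), (12, 8)}; affine count = 19; |E(F_13)| = 20.

Discriminant check: Δ ∝ 4a³ + 27b² = 4·8³ + 27·8² = 4·512 + 27·64 ≡ 6 (mod 13). Nonzero ⇒ E is nonsingular.
For each x ∈ F_13, compute rhs = x³ + 8·x + 8 mod 13, then count y ∈ F_13 with y² ≡ rhs.
  x = 0: rhs = 8, matching y values: none (0 points).
  x = 1: rhs = 4, matching y values: 2, 11 (2 points).
  x = 2: rhs = 6, matching y values: none (0 points).
  x = 3: rhs = 7, matching y values: none (0 points).
  x = 4: rhs = 0, matching y values: 0 (1 points).
  x = 5: rhs = 4, matching y values: 2, 11 (2 points).
  x = 6: rhs = 12, matching y values: 5, 8 (2 points).
  x = 7: rhs = 4, matching y values: 2, 11 (2 points).
  x = 8: rhs = 12, matching y values: 5, 8 (2 points).
  x = 9: rhs = 3, matching y values: 4, 9 (2 points).
  x = 10: rhs = 9, matching y values: 3, 10 (2 points).
  x = 11: rhs = 10, matching y values: 6, 7 (2 points).
  x = 12: rhs = 12, matching y values: 5, 8 (2 points).
Total affine count: 19.
Full point count |E(F_13)| = 19 + 1 = 20.
Hasse bound: |20 − (13+1)| = |6| = 6 ≤ 2√13 ≈ 7.2111 ✓.


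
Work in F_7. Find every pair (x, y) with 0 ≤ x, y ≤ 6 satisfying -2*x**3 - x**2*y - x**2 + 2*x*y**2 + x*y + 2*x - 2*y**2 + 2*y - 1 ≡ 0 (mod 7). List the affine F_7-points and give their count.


Affine F_7-points: {(1, 1), (4, 2), (5, 0), (5, 4)}; count = 4.

For each of the 49 pairs (x, y) ∈ F_7², evaluate f(x, y) mod 7. Record the zeros.
  x = 0: [0↦6, 1↦6, 2↦2, 3↦1, 4↦3, 5↦1, 6↦2]  zeros at y ∈ ∅
  x = 1: [0↦5, 1↦0, 2↦2, 3↦4, 4↦6, 5↦1, 6↦3]  zeros at y ∈ {1}
  x = 2: [0↦4, 1↦6, 2↦5, 3↦1, 4↦1, 5↦5, 6↦6]  zeros at y ∈ ∅
  x = 3: [0↦5, 1↦5, 2↦6, 3↦1, 4↦4, 5↦1, 6↦6]  zeros at y ∈ ∅
  x = 4: [0↦3, 1↦6, 2↦0, 3↦6, 4↦3, 5↦5, 6↦5]  zeros at y ∈ {2}
  x = 5: [0↦0, 1↦4, 2↦3, 3↦4, 4↦0, 5↦5, 6↦5]  zeros at y ∈ {0, 4}
  x = 6: [0↦5, 1↦1, 2↦3, 3↦4, 4↦4, 5↦3, 6↦1]  zeros at y ∈ ∅
Collecting zeros: affine points = {(1, 1), (4, 2), (5, 0), (5, 4)}.
Total count |C(F_7)_aff| = 4.


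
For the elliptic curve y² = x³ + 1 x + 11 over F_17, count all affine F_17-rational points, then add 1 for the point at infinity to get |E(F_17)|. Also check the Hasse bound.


Affine points = {(1, 8), (1, 9), (2, 2), (2, 15), (7, 2), (7, 15), (8, 2), (8, 15), (9, 1), (9, 16), (10, 1), (10, 16), (12, 0), (14, 7), (14, 10), (15, 1), (15, 16), (16, 3), (16, 14)}; affine count = 19; |E(F_17)| = 20.

Discriminant check: Δ ∝ 4a³ + 27b² = 4·1³ + 27·11² = 4·1 + 27·121 ≡ 7 (mod 17). Nonzero ⇒ E is nonsingular.
For each x ∈ F_17, compute rhs = x³ + 1·x + 11 mod 17, then count y ∈ F_17 with y² ≡ rhs.
  x = 0: rhs = 11, matching y values: none (0 points).
  x = 1: rhs = 13, matching y values: 8, 9 (2 points).
  x = 2: rhs = 4, matching y values: 2, 15 (2 points).
  x = 3: rhs = 7, matching y values: none (0 points).
  x = 4: rhs = 11, matching y values: none (0 points).
  x = 5: rhs = 5, matching y values: none (0 points).
  x = 6: rhs = 12, matching y values: none (0 points).
  x = 7: rhs = 4, matching y values: 2, 15 (2 points).
  x = 8: rhs = 4, matching y values: 2, 15 (2 points).
  x = 9: rhs = 1, matching y values: 1, 16 (2 points).
  x = 10: rhs = 1, matching y values: 1, 16 (2 points).
  x = 11: rhs = 10, matching y values: none (0 points).
  x = 12: rhs = 0, matching y values: 0 (1 points).
  x = 13: rhs = 11, matching y values: none (0 points).
  x = 14: rhs = 15, matching y values: 7, 10 (2 points).
  x = 15: rhs = 1, matching y values: 1, 16 (2 points).
  x = 16: rhs = 9, matching y values: 3, 14 (2 points).
Total affine count: 19.
Full point count |E(F_17)| = 19 + 1 = 20.
Hasse bound: |20 − (17+1)| = |2| = 2 ≤ 2√17 ≈ 8.2462 ✓.


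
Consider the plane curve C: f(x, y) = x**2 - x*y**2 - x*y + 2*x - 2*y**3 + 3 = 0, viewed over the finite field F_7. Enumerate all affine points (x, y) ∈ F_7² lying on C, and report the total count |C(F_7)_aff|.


Affine F_7-points: {(3, 5), (4, 5)}; count = 2.

For each of the 49 pairs (x, y) ∈ F_7², evaluate f(x, y) mod 7. Record the zeros.
  x = 0: [0↦3, 1↦1, 2↦1, 3↦5, 4↦1, 5↦5, 6↦5]  zeros at y ∈ ∅
  x = 1: [0↦6, 1↦2, 2↦5, 3↦3, 4↦5, 5↦6, 6↦1]  zeros at y ∈ ∅
  x = 2: [0↦4, 1↦5, 2↦4, 3↦3, 4↦4, 5↦2, 6↦6]  zeros at y ∈ ∅
  x = 3: [0↦4, 1↦3, 2↦5, 3↦5, 4↦5, 5↦0, 6↦6]  zeros at y ∈ {5}
  x = 4: [0↦6, 1↦3, 2↦1, 3↦2, 4↦1, 5↦0, 6↦1]  zeros at y ∈ {5}
  x = 5: [0↦3, 1↦5, 2↦6, 3↦1, 4↦6, 5↦2, 6↦5]  zeros at y ∈ ∅
  x = 6: [0↦2, 1↦2, 2↦6, 3↦2, 4↦6, 5↦6, 6↦4]  zeros at y ∈ ∅
Collecting zeros: affine points = {(3, 5), (4, 5)}.
Total count |C(F_7)_aff| = 2.


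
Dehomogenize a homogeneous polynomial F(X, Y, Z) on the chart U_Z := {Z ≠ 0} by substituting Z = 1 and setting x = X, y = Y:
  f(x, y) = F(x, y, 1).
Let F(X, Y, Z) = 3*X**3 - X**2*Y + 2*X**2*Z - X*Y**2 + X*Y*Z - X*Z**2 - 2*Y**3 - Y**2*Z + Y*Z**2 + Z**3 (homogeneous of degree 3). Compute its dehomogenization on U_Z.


f(x, y) = 3*x**3 - x**2*y + 2*x**2 - x*y**2 + x*y - x - 2*y**3 - y**2 + y + 1

On U_Z we set Z = 1. Each monomial c·X^i·Y^j·Z^k in F becomes c·x^i·y^j·1^k = c·x^i·y^j.
Substituting Z = 1: F(X, Y, 1) = 3*x**3 - x**2*y + 2*x**2 - x*y**2 + x*y - x - 2*y**3 - y**2 + y + 1.
Note: deg(f) ≤ deg(F) = 3; strict inequality happens when F is divisible by Z (lost terms).


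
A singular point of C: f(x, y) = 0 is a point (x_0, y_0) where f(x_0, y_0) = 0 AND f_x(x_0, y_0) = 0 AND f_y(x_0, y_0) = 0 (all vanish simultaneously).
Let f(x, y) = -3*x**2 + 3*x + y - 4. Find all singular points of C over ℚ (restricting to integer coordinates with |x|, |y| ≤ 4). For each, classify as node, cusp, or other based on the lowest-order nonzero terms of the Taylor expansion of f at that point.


No singular points in the scanned grid; C is smooth there.

Compute partial derivatives:
  f_x = 3 - 6*x.
  f_y = 1.
f_y = 1 is a nonzero constant, so f_y never vanishes: no point (x, y) can satisfy f = f_x = f_y = 0. In particular no (x, y) ∈ {−4, ..., 4}² is singular; the curve is smooth.


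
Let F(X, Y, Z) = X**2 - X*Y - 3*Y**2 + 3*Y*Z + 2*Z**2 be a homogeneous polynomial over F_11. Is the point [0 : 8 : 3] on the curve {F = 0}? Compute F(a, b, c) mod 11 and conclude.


F(0,8,3) ≡ 8 (mod 11); P is NOT on the curve.

Evaluate F(0, 8, 3) term-by-term (mod 11).
  X**2 ↦ 1·0·1·1 = 0
  -X*Y ↦ -1·0·8·1 = 0
  -3*Y**2 ↦ -3·1·64·1 = -192
  3*Y*Z ↦ 3·1·8·3 = 72
  2*Z**2 ↦ 2·1·1·9 = 18
Sum: F(0, 8, 3) = (0) + (0) + (-192) + (72) + (18) = -102.
Reducing mod 11: -102 ≡ 8 (mod 11).
Since F(a, b, c) ≡ 8 ≠ 0 (mod 11), P does NOT lie on the curve.


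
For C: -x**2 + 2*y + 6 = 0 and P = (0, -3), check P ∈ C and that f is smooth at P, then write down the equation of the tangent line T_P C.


Tangent line at P: 2*y + 6 = 0.

Step 1: f(0, -3) = 0, so P lies on C.
Step 2: partial derivatives
  f_x(x, y) = -2*x, f_y(x, y) = 2.
  f_x(P) = 0, f_y(P) = 2 (gradient nonzero, so P is smooth).
Step 3: tangent line at P: 0·(x − 0) + 2·(y − -3) = 0.
Expanding: 2*y + 6 = 0.


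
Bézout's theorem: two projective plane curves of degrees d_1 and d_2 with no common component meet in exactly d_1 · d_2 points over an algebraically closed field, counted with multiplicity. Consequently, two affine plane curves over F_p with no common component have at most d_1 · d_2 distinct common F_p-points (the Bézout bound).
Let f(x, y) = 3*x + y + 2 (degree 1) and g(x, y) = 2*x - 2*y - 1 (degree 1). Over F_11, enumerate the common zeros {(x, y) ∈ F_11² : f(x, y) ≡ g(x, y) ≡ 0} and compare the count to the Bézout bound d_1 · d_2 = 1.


Common zeros: {(1, 6)}; count = 1; Bézout bound = 1.

deg(f) = 1, deg(g) = 1, so Bézout bound = 1.
Scan x ∈ F_11. For each x, list the y ∈ F_11 with f(x, y) ≡ 0 and those with g(x, y) ≡ 0 (mod 11); the common zeros in that column are the intersection.
  x = 0: f ≡ 0 at y ∈ {9}; g ≡ 0 at y ∈ {5}; common: ∅.
  x = 1: f ≡ 0 at y ∈ {6}; g ≡ 0 at y ∈ {6}; common: {6}.
  x = 2: f ≡ 0 at y ∈ {3}; g ≡ 0 at y ∈ {7}; common: ∅.
  x = 3: f ≡ 0 at y ∈ {0}; g ≡ 0 at y ∈ {8}; common: ∅.
  x = 4: f ≡ 0 at y ∈ {8}; g ≡ 0 at y ∈ {9}; common: ∅.
  x = 5: f ≡ 0 at y ∈ {5}; g ≡ 0 at y ∈ {10}; common: ∅.
  x = 6: f ≡ 0 at y ∈ {2}; g ≡ 0 at y ∈ {0}; common: ∅.
  x = 7: f ≡ 0 at y ∈ {10}; g ≡ 0 at y ∈ {1}; common: ∅.
  x = 8: f ≡ 0 at y ∈ {7}; g ≡ 0 at y ∈ {2}; common: ∅.
  x = 9: f ≡ 0 at y ∈ {4}; g ≡ 0 at y ∈ {3}; common: ∅.
  x = 10: f ≡ 0 at y ∈ {1}; g ≡ 0 at y ∈ {4}; common: ∅.
Collecting: common zeros = {(1, 6)}, so the count is 1.
Comparison with the Bézout bound: 1 ≤ 1 = deg(f)·deg(g), as expected for curves with no common component (the bound is attained).


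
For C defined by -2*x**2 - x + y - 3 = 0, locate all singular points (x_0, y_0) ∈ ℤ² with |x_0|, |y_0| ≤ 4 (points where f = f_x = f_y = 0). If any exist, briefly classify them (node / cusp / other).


No singular points in the scanned grid; C is smooth there.

Compute partial derivatives:
  f_x = -4*x - 1.
  f_y = 1.
f_y = 1 is a nonzero constant, so f_y never vanishes: no point (x, y) can satisfy f = f_x = f_y = 0. In particular no (x, y) ∈ {−4, ..., 4}² is singular; the curve is smooth.


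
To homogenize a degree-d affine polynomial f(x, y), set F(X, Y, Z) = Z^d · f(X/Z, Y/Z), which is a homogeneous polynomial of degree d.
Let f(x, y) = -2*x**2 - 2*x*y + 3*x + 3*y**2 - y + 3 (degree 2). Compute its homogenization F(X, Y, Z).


F(X, Y, Z) = -2*X**2 - 2*X*Y + 3*X*Z + 3*Y**2 - Y*Z + 3*Z**2

deg(f) = 2.
Substitute x = X/Z, y = Y/Z into f, then multiply by Z^2.
  monomial -2·x^2·y^0 ↦ -2·X^2·Y^0·Z^0.
  monomial -2·x^1·y^1 ↦ -2·X^1·Y^1·Z^0.
  monomial 3·x^1·y^0 ↦ 3·X^1·Y^0·Z^1.
  monomial 3·x^0·y^2 ↦ 3·X^0·Y^2·Z^0.
  monomial -1·x^0·y^1 ↦ -1·X^0·Y^1·Z^1.
  monomial 3·x^0·y^0 ↦ 3·X^0·Y^0·Z^2.
Collecting: F(X, Y, Z) = -2*X**2 - 2*X*Y + 3*X*Z + 3*Y**2 - Y*Z + 3*Z**2.


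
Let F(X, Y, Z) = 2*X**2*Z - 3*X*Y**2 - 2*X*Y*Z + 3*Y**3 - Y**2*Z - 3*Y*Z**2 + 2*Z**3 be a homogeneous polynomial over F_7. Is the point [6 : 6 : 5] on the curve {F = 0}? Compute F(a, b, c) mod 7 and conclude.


F(6,6,5) ≡ 5 (mod 7); P is NOT on the curve.

Evaluate F(6, 6, 5) term-by-term (mod 7).
  2*X**2*Z ↦ 2·36·1·5 = 360
  -3*X*Y**2 ↦ -3·6·36·1 = -648
  -2*X*Y*Z ↦ -2·6·6·5 = -360
  3*Y**3 ↦ 3·1·216·1 = 648
  -Y**2*Z ↦ -1·1·36·5 = -180
  -3*Y*Z**2 ↦ -3·1·6·25 = -450
  2*Z**3 ↦ 2·1·1·125 = 250
Sum: F(6, 6, 5) = (360) + (-648) + (-360) + (648) + (-180) + (-450) + (250) = -380.
Reducing mod 7: -380 ≡ 5 (mod 7).
Since F(a, b, c) ≡ 5 ≠ 0 (mod 7), P does NOT lie on the curve.


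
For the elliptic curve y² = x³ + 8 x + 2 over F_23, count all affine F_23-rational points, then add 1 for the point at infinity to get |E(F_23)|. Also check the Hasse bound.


Affine points = {(0, 5), (0, 18), (2, 7), (2, 16), (4, 11), (4, 12), (5, 11), (5, 12), (6, 6), (6, 17), (8, 7), (8, 16), (10, 1), (10, 22), (11, 8), (11, 15), (12, 3), (12, 20), (13, 7), (13, 16), (14, 11), (14, 12), (15, 1), (15, 22), (21, 1), (21, 22), (22, 4), (22, 19)}; affine count = 28; |E(F_23)| = 29.

Discriminant check: Δ ∝ 4a³ + 27b² = 4·8³ + 27·2² = 4·512 + 27·4 ≡ 17 (mod 23). Nonzero ⇒ E is nonsingular.
For each x ∈ F_23, compute rhs = x³ + 8·x + 2 mod 23, then count y ∈ F_23 with y² ≡ rhs.
  x = 0: rhs = 2, matching y values: 5, 18 (2 points).
  x = 1: rhs = 11, matching y values: none (0 points).
  x = 2: rhs = 3, matching y values: 7, 16 (2 points).
  x = 3: rhs = 7, matching y values: none (0 points).
  x = 4: rhs = 6, matching y values: 11, 12 (2 points).
  x = 5: rhs = 6, matching y values: 11, 12 (2 points).
  x = 6: rhs = 13, matching y values: 6, 17 (2 points).
  x = 7: rhs = 10, matching y values: none (0 points).
  x = 8: rhs = 3, matching y values: 7, 16 (2 points).
  x = 9: rhs = 21, matching y values: none (0 points).
  x = 10: rhs = 1, matching y values: 1, 22 (2 points).
  x = 11: rhs = 18, matching y values: 8, 15 (2 points).
  x = 12: rhs = 9, matching y values: 3, 20 (2 points).
  x = 13: rhs = 3, matching y values: 7, 16 (2 points).
  x = 14: rhs = 6, matching y values: 11, 12 (2 points).
  x = 15: rhs = 1, matching y values: 1, 22 (2 points).
  x = 16: rhs = 17, matching y values: none (0 points).
  x = 17: rhs = 14, matching y values: none (0 points).
  x = 18: rhs = 21, matching y values: none (0 points).
  x = 19: rhs = 21, matching y values: none (0 points).
  x = 20: rhs = 20, matching y values: none (0 points).
  x = 21: rhs = 1, matching y values: 1, 22 (2 points).
  x = 22: rhs = 16, matching y values: 4, 19 (2 points).
Total affine count: 28.
Full point count |E(F_23)| = 28 + 1 = 29.
Hasse bound: |29 − (23+1)| = |5| = 5 ≤ 2√23 ≈ 9.5917 ✓.


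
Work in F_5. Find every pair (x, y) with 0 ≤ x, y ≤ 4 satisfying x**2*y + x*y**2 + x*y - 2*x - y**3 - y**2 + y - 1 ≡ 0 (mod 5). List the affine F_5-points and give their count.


Affine F_5-points: {(1, 2), (1, 4), (2, 0), (2, 2), (2, 4)}; count = 5.

For each of the 25 pairs (x, y) ∈ F_5², evaluate f(x, y) mod 5. Record the zeros.
  x = 0: [0↦4, 1↦3, 2↦4, 3↦1, 4↦3]  zeros at y ∈ ∅
  x = 1: [0↦2, 1↦4, 2↦0, 3↦4, 4↦0]  zeros at y ∈ {2, 4}
  x = 2: [0↦0, 1↦2, 2↦0, 3↦3, 4↦0]  zeros at y ∈ {0, 2, 4}
  x = 3: [0↦3, 1↦2, 2↦4, 3↦3, 4↦3]  zeros at y ∈ ∅
  x = 4: [0↦1, 1↦4, 2↦2, 3↦4, 4↦4]  zeros at y ∈ ∅
Collecting zeros: affine points = {(1, 2), (1, 4), (2, 0), (2, 2), (2, 4)}.
Total count |C(F_5)_aff| = 5.


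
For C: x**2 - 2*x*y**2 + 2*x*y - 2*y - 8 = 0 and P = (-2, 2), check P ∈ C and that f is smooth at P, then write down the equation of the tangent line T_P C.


Tangent line at P: -8*x + 10*y - 36 = 0.

Step 1: f(-2, 2) = 0, so P lies on C.
Step 2: partial derivatives
  f_x(x, y) = 2*x - 2*y**2 + 2*y, f_y(x, y) = -4*x*y + 2*x - 2.
  f_x(P) = -8, f_y(P) = 10 (gradient nonzero, so P is smooth).
Step 3: tangent line at P: -8·(x − -2) + 10·(y − 2) = 0.
Expanding: -8*x + 10*y - 36 = 0.


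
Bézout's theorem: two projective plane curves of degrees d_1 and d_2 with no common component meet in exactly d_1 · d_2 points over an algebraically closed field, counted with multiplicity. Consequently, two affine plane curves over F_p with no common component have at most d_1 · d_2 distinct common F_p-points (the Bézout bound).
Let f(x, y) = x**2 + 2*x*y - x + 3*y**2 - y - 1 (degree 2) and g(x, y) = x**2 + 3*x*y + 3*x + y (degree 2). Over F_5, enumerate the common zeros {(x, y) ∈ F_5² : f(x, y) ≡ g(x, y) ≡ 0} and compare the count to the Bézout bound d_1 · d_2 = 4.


Common zeros: ∅; count = 0; Bézout bound = 4.

deg(f) = 2, deg(g) = 2, so Bézout bound = 4.
Scan x ∈ F_5. For each x, list the y ∈ F_5 with f(x, y) ≡ 0 and those with g(x, y) ≡ 0 (mod 5); the common zeros in that column are the intersection.
  x = 0: f ≡ 0 at y ∈ ∅; g ≡ 0 at y ∈ {0}; common: ∅.
  x = 1: f ≡ 0 at y ∈ ∅; g ≡ 0 at y ∈ {4}; common: ∅.
  x = 2: f ≡ 0 at y ∈ ∅; g ≡ 0 at y ∈ {0}; common: ∅.
  x = 3: f ≡ 0 at y ∈ {0}; g ≡ 0 at y ∈ ∅; common: ∅.
  x = 4: f ≡ 0 at y ∈ ∅; g ≡ 0 at y ∈ {4}; common: ∅.
Collecting: common zeros = ∅, so the count is 0.
Comparison with the Bézout bound: 0 ≤ 4 = deg(f)·deg(g), as expected for curves with no common component (the affine F_5-count falls short of the bound because intersections may lie at infinity, over extension fields, or carry multiplicity).


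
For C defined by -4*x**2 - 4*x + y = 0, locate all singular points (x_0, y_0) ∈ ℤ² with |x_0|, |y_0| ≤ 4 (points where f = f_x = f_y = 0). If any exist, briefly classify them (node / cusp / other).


No singular points in the scanned grid; C is smooth there.

Compute partial derivatives:
  f_x = -8*x - 4.
  f_y = 1.
f_y = 1 is a nonzero constant, so f_y never vanishes: no point (x, y) can satisfy f = f_x = f_y = 0. In particular no (x, y) ∈ {−4, ..., 4}² is singular; the curve is smooth.


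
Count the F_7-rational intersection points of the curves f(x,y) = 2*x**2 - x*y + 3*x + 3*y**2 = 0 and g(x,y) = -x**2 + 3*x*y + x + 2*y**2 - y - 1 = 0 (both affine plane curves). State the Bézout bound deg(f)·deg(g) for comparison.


Common zeros: ∅; count = 0; Bézout bound = 4.

deg(f) = 2, deg(g) = 2, so Bézout bound = 4.
Scan x ∈ F_7. For each x, list the y ∈ F_7 with f(x, y) ≡ 0 and those with g(x, y) ≡ 0 (mod 7); the common zeros in that column are the intersection.
  x = 0: f ≡ 0 at y ∈ {0}; g ≡ 0 at y ∈ {1, 3}; common: ∅.
  x = 1: f ≡ 0 at y ∈ {1, 4}; g ≡ 0 at y ∈ ∅; common: ∅.
  x = 2: f ≡ 0 at y ∈ {0, 3}; g ≡ 0 at y ∈ {4}; common: ∅.
  x = 3: f ≡ 0 at y ∈ {4}; g ≡ 0 at y ∈ {0, 3}; common: ∅.
  x = 4: f ≡ 0 at y ∈ ∅; g ≡ 0 at y ∈ {1, 4}; common: ∅.
  x = 5: f ≡ 0 at y ∈ {1, 3}; g ≡ 0 at y ∈ {0}; common: ∅.
  x = 6: f ≡ 0 at y ∈ ∅; g ≡ 0 at y ∈ ∅; common: ∅.
Collecting: common zeros = ∅, so the count is 0.
Comparison with the Bézout bound: 0 ≤ 4 = deg(f)·deg(g), as expected for curves with no common component (the affine F_7-count falls short of the bound because intersections may lie at infinity, over extension fields, or carry multiplicity).


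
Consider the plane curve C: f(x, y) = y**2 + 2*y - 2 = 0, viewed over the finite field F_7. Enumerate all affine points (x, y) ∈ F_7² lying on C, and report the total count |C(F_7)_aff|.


Affine F_7-points: ∅; count = 0.

For each of the 49 pairs (x, y) ∈ F_7², evaluate f(x, y) mod 7. Record the zeros.
  x = 0: [0↦5, 1↦1, 2↦6, 3↦6, 4↦1, 5↦5, 6↦4]  zeros at y ∈ ∅
  x = 1: [0↦5, 1↦1, 2↦6, 3↦6, 4↦1, 5↦5, 6↦4]  zeros at y ∈ ∅
  x = 2: [0↦5, 1↦1, 2↦6, 3↦6, 4↦1, 5↦5, 6↦4]  zeros at y ∈ ∅
  x = 3: [0↦5, 1↦1, 2↦6, 3↦6, 4↦1, 5↦5, 6↦4]  zeros at y ∈ ∅
  x = 4: [0↦5, 1↦1, 2↦6, 3↦6, 4↦1, 5↦5, 6↦4]  zeros at y ∈ ∅
  x = 5: [0↦5, 1↦1, 2↦6, 3↦6, 4↦1, 5↦5, 6↦4]  zeros at y ∈ ∅
  x = 6: [0↦5, 1↦1, 2↦6, 3↦6, 4↦1, 5↦5, 6↦4]  zeros at y ∈ ∅
Collecting zeros: affine points = ∅.
Total count |C(F_7)_aff| = 0.


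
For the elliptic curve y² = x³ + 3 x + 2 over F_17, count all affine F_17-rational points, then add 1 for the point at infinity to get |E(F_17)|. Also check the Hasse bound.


Affine points = {(0, 6), (0, 11), (2, 4), (2, 13), (3, 2), (3, 15), (6, 7), (6, 10), (7, 3), (7, 14), (12, 7), (12, 10), (14, 0), (16, 7), (16, 10)}; affine count = 15; |E(F_17)| = 16.

Discriminant check: Δ ∝ 4a³ + 27b² = 4·3³ + 27·2² = 4·27 + 27·4 ≡ 12 (mod 17). Nonzero ⇒ E is nonsingular.
For each x ∈ F_17, compute rhs = x³ + 3·x + 2 mod 17, then count y ∈ F_17 with y² ≡ rhs.
  x = 0: rhs = 2, matching y values: 6, 11 (2 points).
  x = 1: rhs = 6, matching y values: none (0 points).
  x = 2: rhs = 16, matching y values: 4, 13 (2 points).
  x = 3: rhs = 4, matching y values: 2, 15 (2 points).
  x = 4: rhs = 10, matching y values: none (0 points).
  x = 5: rhs = 6, matching y values: none (0 points).
  x = 6: rhs = 15, matching y values: 7, 10 (2 points).
  x = 7: rhs = 9, matching y values: 3, 14 (2 points).
  x = 8: rhs = 11, matching y values: none (0 points).
  x = 9: rhs = 10, matching y values: none (0 points).
  x = 10: rhs = 12, matching y values: none (0 points).
  x = 11: rhs = 6, matching y values: none (0 points).
  x = 12: rhs = 15, matching y values: 7, 10 (2 points).
  x = 13: rhs = 11, matching y values: none (0 points).
  x = 14: rhs = 0, matching y values: 0 (1 points).
  x = 15: rhs = 5, matching y values: none (0 points).
  x = 16: rhs = 15, matching y values: 7, 10 (2 points).
Total affine count: 15.
Full point count |E(F_17)| = 15 + 1 = 16.
Hasse bound: |16 − (17+1)| = |-2| = 2 ≤ 2√17 ≈ 8.2462 ✓.


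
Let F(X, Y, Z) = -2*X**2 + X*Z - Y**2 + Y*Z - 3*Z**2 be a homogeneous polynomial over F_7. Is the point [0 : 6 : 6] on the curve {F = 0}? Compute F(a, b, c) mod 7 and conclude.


F(0,6,6) ≡ 4 (mod 7); P is NOT on the curve.

Evaluate F(0, 6, 6) term-by-term (mod 7).
  -2*X**2 ↦ -2·0·1·1 = 0
  X*Z ↦ 1·0·1·6 = 0
  -Y**2 ↦ -1·1·36·1 = -36
  Y*Z ↦ 1·1·6·6 = 36
  -3*Z**2 ↦ -3·1·1·36 = -108
Sum: F(0, 6, 6) = (0) + (0) + (-36) + (36) + (-108) = -108.
Reducing mod 7: -108 ≡ 4 (mod 7).
Since F(a, b, c) ≡ 4 ≠ 0 (mod 7), P does NOT lie on the curve.


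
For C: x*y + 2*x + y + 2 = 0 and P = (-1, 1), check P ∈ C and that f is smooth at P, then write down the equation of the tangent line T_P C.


Tangent line at P: 3*x + 3 = 0.

Step 1: f(-1, 1) = 0, so P lies on C.
Step 2: partial derivatives
  f_x(x, y) = y + 2, f_y(x, y) = x + 1.
  f_x(P) = 3, f_y(P) = 0 (gradient nonzero, so P is smooth).
Step 3: tangent line at P: 3·(x − -1) + 0·(y − 1) = 0.
Expanding: 3*x + 3 = 0.


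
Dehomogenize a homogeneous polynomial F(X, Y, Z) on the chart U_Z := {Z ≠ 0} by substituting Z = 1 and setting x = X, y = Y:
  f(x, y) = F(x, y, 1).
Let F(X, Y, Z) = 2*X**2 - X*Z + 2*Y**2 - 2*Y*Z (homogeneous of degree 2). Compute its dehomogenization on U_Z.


f(x, y) = 2*x**2 - x + 2*y**2 - 2*y

On U_Z we set Z = 1. Each monomial c·X^i·Y^j·Z^k in F becomes c·x^i·y^j·1^k = c·x^i·y^j.
Substituting Z = 1: F(X, Y, 1) = 2*x**2 - x + 2*y**2 - 2*y.
Note: deg(f) ≤ deg(F) = 2; strict inequality happens when F is divisible by Z (lost terms).


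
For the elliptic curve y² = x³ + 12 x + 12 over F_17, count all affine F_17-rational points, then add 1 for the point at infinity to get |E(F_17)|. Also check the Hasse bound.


Affine points = {(1, 5), (1, 12), (8, 5), (8, 12), (9, 4), (9, 13), (11, 8), (11, 9), (13, 6), (13, 11), (14, 0), (16, 4), (16, 13)}; affine count = 13; |E(F_17)| = 14.

Discriminant check: Δ ∝ 4a³ + 27b² = 4·12³ + 27·12² = 4·1728 + 27·144 ≡ 5 (mod 17). Nonzero ⇒ E is nonsingular.
For each x ∈ F_17, compute rhs = x³ + 12·x + 12 mod 17, then count y ∈ F_17 with y² ≡ rhs.
  x = 0: rhs = 12, matching y values: none (0 points).
  x = 1: rhs = 8, matching y values: 5, 12 (2 points).
  x = 2: rhs = 10, matching y values: none (0 points).
  x = 3: rhs = 7, matching y values: none (0 points).
  x = 4: rhs = 5, matching y values: none (0 points).
  x = 5: rhs = 10, matching y values: none (0 points).
  x = 6: rhs = 11, matching y values: none (0 points).
  x = 7: rhs = 14, matching y values: none (0 points).
  x = 8: rhs = 8, matching y values: 5, 12 (2 points).
  x = 9: rhs = 16, matching y values: 4, 13 (2 points).
  x = 10: rhs = 10, matching y values: none (0 points).
  x = 11: rhs = 13, matching y values: 8, 9 (2 points).
  x = 12: rhs = 14, matching y values: none (0 points).
  x = 13: rhs = 2, matching y values: 6, 11 (2 points).
  x = 14: rhs = 0, matching y values: 0 (1 points).
  x = 15: rhs = 14, matching y values: none (0 points).
  x = 16: rhs = 16, matching y values: 4, 13 (2 points).
Total affine count: 13.
Full point count |E(F_17)| = 13 + 1 = 14.
Hasse bound: |14 − (17+1)| = |-4| = 4 ≤ 2√17 ≈ 8.2462 ✓.


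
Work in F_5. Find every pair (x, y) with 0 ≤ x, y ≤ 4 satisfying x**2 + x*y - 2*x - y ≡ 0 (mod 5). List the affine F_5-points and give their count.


Affine F_5-points: {(0, 0), (2, 0), (3, 1), (4, 4)}; count = 4.

For each of the 25 pairs (x, y) ∈ F_5², evaluate f(x, y) mod 5. Record the zeros.
  x = 0: [0↦0, 1↦4, 2↦3, 3↦2, 4↦1]  zeros at y ∈ {0}
  x = 1: [0↦4, 1↦4, 2↦4, 3↦4, 4↦4]  zeros at y ∈ ∅
  x = 2: [0↦0, 1↦1, 2↦2, 3↦3, 4↦4]  zeros at y ∈ {0}
  x = 3: [0↦3, 1↦0, 2↦2, 3↦4, 4↦1]  zeros at y ∈ {1}
  x = 4: [0↦3, 1↦1, 2↦4, 3↦2, 4↦0]  zeros at y ∈ {4}
Collecting zeros: affine points = {(0, 0), (2, 0), (3, 1), (4, 4)}.
Total count |C(F_5)_aff| = 4.


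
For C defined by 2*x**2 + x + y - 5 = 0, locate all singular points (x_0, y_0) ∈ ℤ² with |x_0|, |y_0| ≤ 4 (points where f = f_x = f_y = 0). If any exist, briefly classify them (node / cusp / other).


No singular points in the scanned grid; C is smooth there.

Compute partial derivatives:
  f_x = 4*x + 1.
  f_y = 1.
f_y = 1 is a nonzero constant, so f_y never vanishes: no point (x, y) can satisfy f = f_x = f_y = 0. In particular no (x, y) ∈ {−4, ..., 4}² is singular; the curve is smooth.
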